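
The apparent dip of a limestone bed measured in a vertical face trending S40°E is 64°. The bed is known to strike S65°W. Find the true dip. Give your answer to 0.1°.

The section is 75° from the strike.
tan δ = tan α / sin β = tan 64° / sin 75° = 2.0503 / 0.9659 = 2.1226
true dip = arctan 2.1226 = 64.77°

64.8°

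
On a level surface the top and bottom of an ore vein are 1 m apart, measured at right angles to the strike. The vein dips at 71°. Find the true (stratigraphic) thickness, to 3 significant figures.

0.946 m

True thickness t = w · sin(dip) = 1 × sin 71°
t = 1 × 0.9455 = 0.946 m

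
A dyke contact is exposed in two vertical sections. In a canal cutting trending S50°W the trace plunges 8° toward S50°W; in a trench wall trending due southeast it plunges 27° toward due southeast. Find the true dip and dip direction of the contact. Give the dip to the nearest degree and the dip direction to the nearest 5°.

true dip 28°, dip direction 155°

Represent each trace as a vector plunging at its apparent dip toward its trend (east-north-up frame): v₁ = (-0.759, -0.637, -0.139), v₂ = (0.630, -0.630, -0.454).
The plane normal is n = v₁ × v₂ ∝ (0.201, -0.432, 0.879).
tan δ = √(n_x²+n_y²)/n_z = 0.477/0.879, so δ = 28.5°.
Dip direction = azimuth of (n_x, n_y) = atan2(0.201, -0.432) = 155°.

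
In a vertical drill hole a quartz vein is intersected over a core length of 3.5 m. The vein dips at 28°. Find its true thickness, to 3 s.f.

True thickness t = h · cos(dip) = 3.5 × cos 28°
t = 3.5 × 0.8829 = 3.090 m

3.09 m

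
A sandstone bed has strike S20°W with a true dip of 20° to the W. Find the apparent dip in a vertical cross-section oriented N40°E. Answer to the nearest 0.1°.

7.1°

Angle between strike (S20°W) and section (N40°E): β = 20°.
tan(apparent dip) = tan 20° · sin 20° = 0.1245
apparent dip = arctan 0.1245 = 7.10°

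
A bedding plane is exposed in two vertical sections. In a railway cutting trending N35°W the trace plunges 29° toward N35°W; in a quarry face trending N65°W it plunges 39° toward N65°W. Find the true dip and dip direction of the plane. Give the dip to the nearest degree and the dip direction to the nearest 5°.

Represent each trace as a vector plunging at its apparent dip toward its trend (east-north-up frame): v₁ = (-0.502, 0.716, -0.485), v₂ = (-0.704, 0.328, -0.629).
The plane normal is n = v₁ × v₂ ∝ (-0.292, 0.026, 0.340).
Dip δ = arctan(|n_h|/n_z) = arctan(0.293/0.340) = 40.7°.
The horizontal component of n points toward azimuth atan2(n_x, n_y) = 275°, the dip direction.

true dip 41°, dip direction 275°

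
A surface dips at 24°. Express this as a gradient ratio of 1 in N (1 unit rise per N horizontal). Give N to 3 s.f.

1 : N means tan θ = 1/N, so N = 1/tan 24° = 1/0.4452

1 in 2.25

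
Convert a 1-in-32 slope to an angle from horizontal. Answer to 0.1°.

1.8°

tan θ = 1/32 = 0.0312
θ = arctan(0.0312) = 1.79°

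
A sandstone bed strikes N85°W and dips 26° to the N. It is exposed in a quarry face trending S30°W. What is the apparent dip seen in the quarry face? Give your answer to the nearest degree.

24°

Angle between strike (N85°W) and section (S30°W): β = 65°.
tan α = tan 26° × sin 65° = 0.4877 × 0.9063 = 0.4420
α = arctan(0.4420) = 23.85°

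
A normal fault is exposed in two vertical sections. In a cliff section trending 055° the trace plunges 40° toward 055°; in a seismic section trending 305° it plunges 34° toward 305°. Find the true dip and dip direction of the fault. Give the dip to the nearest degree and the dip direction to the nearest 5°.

The two traces are lines in the plane: v₁ = (sin 55°·cos 40°, cos 55°·cos 40°, −sin 40°), v₂ = (sin 305°·cos 34°, cos 305°·cos 34°, −sin 34°).
The plane normal is n = v₁ × v₂ ∝ (0.060, 0.787, 0.597).
Dip δ = arctan(|n_h|/n_z) = arctan(0.790/0.597) = 52.9°.
The horizontal component of n points toward azimuth atan2(n_x, n_y) = 4°, the dip direction.

true dip 53°, dip direction 005°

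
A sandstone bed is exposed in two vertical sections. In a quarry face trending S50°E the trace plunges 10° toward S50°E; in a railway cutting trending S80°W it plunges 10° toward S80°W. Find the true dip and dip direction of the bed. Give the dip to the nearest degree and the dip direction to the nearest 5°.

Represent each trace as a vector plunging at its apparent dip toward its trend (east-north-up frame): v₁ = (0.754, -0.633, -0.174), v₂ = (-0.970, -0.171, -0.174).
Cross product v₁ × v₂ gives the pole to the plane: n ∝ (-0.080, -0.299, 0.743).
Dip δ = arctan(|n_h|/n_z) = arctan(0.310/0.743) = 22.6°.
Dip direction = azimuth of (n_x, n_y) = atan2(-0.080, -0.299) = 195°.

true dip 23°, dip direction 195°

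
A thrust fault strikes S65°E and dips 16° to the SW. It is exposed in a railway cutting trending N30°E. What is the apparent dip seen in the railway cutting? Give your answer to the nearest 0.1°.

15.9°

The strike is S65°E and the section trends N30°E; the acute angle between them is β = 85°.
tan α = tan 16° × sin 85° = 0.2867 × 0.9962 = 0.2857
apparent dip = arctan 0.2857 = 15.94°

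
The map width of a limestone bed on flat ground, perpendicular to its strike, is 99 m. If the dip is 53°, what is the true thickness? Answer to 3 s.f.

79.1 m

True thickness t = w · sin(dip) = 99 × sin 53°
t = 99 × 0.7986 = 79.065 m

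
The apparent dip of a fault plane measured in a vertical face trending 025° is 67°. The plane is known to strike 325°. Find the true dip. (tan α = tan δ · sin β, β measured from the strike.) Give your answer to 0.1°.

69.8°

β = acute angle between strike 325° and section 025° = 60°.
tan(true dip) = tan 67° / sin 60° = 2.7203
δ = arctan(2.7203) = 69.82°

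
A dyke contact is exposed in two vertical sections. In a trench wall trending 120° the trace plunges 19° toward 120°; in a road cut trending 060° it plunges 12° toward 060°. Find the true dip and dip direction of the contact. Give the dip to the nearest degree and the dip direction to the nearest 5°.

true dip 19°, dip direction 110°

The two traces are lines in the plane: v₁ = (sin 120°·cos 19°, cos 120°·cos 19°, −sin 19°), v₂ = (sin 60°·cos 12°, cos 60°·cos 12°, −sin 12°).
n = v₁ × v₂ = (0.258, -0.106, 0.801) (taken with n_z > 0).
tan δ = √(n_x²+n_y²)/n_z = 0.278/0.801, so δ = 19.2°.
Dip direction = atan2(0.258, -0.106) = 112° (azimuth of n's horizontal projection).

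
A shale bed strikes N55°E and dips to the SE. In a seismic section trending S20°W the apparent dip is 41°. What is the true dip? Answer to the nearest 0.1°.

β = acute angle between strike N55°E and section S20°W = 35°.
tan δ = tan α / sin β = tan 41° / sin 35° = 0.8693 / 0.5736 = 1.5156
true dip = arctan 1.5156 = 56.58°

56.6°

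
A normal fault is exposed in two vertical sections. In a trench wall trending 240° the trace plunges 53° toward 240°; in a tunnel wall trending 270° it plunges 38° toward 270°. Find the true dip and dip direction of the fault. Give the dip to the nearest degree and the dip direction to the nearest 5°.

Represent each trace as a vector plunging at its apparent dip toward its trend (east-north-up frame): v₁ = (-0.521, -0.301, -0.799), v₂ = (-0.788, -0.000, -0.616).
Cross product v₁ × v₂ gives the pole to the plane: n ∝ (-0.185, -0.308, 0.237).
Dip δ = arctan(|n_h|/n_z) = arctan(0.360/0.237) = 56.6°.
Dip direction = azimuth of (n_x, n_y) = atan2(-0.185, -0.308) = 211°.

true dip 57°, dip direction 210°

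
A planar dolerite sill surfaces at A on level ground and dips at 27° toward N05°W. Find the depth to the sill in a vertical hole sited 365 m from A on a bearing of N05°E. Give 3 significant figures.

183 m

The hole lies 10° from the dip direction, so the down-dip offset is 365 × cos 10° = 359.45 m.
Depth = down-dip offset × tan(dip) = 359.45 × tan 27° = 359.45 × 0.5095
Depth = 183.15 m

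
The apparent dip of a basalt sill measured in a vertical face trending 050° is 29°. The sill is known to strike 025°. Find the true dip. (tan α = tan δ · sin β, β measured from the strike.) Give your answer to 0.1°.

52.7°

β = acute angle between strike 025° and section 050° = 25°.
tan δ = tan α / sin β = tan 29° / sin 25° = 0.5543 / 0.4226 = 1.3116
δ = arctan(1.3116) = 52.68°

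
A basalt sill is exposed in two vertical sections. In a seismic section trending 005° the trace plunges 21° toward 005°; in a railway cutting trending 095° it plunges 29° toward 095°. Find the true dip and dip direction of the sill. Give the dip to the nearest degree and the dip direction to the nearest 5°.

The two traces are lines in the plane: v₁ = (sin 5°·cos 21°, cos 5°·cos 21°, −sin 21°), v₂ = (sin 95°·cos 29°, cos 95°·cos 29°, −sin 29°).
The plane normal is n = v₁ × v₂ ∝ (0.478, 0.273, 0.817).
True dip = arccos(n_z / |n|) = arccos(0.8291) = 34.0°.
Dip direction = atan2(0.478, 0.273) = 60° (azimuth of n's horizontal projection).

true dip 34°, dip direction 060°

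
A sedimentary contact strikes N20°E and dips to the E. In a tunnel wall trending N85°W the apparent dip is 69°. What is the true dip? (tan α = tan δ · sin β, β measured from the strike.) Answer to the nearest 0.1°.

69.7°

β = acute angle between strike N20°E and section N85°W = 75°.
tan δ = tan α / sin β = tan 69° / sin 75° = 2.6051 / 0.9659 = 2.6970
δ = arctan(2.6970) = 69.66°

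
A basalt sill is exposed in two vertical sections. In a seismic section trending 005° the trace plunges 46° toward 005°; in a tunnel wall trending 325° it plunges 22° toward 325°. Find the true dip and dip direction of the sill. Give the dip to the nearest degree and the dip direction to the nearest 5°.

true dip 50°, dip direction 035°

Each apparent-dip line lies in the plane. As unit vectors (x east, y north, z up), v₁ plunges 46°→005° and v₂ plunges 22°→325°.
Cross product v₁ × v₂ gives the pole to the plane: n ∝ (0.287, 0.405, 0.414).
True dip = arccos(n_z / |n|) = arccos(0.6403) = 50.2°.
The horizontal component of n points toward azimuth atan2(n_x, n_y) = 35°, the dip direction.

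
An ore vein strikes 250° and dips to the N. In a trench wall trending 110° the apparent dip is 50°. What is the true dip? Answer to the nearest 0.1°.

β = acute angle between strike 250° and section 110° = 40°.
tan δ = tan α / sin β = tan 50° / sin 40° = 1.1918 / 0.6428 = 1.8540
δ = arctan(1.8540) = 61.66°

61.7°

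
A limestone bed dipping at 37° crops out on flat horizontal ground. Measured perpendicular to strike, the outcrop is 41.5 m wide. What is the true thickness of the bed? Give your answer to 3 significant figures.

25.0 m

True thickness t = w · sin(dip) = 41.5 × sin 37°
t = 41.5 × 0.6018 = 24.975 m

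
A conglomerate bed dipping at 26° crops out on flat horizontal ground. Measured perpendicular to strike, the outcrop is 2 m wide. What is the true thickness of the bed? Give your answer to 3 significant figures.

0.877 m

True thickness t = w · sin(dip) = 2 × sin 26°
t = 2 × 0.4384 = 0.877 m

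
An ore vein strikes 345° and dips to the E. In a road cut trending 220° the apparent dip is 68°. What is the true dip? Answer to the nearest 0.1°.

71.7°

The section is 55° from the strike.
tan δ = tan α / sin β = tan 68° / sin 55° = 2.4751 / 0.8192 = 3.0215
true dip = arctan 3.0215 = 71.69°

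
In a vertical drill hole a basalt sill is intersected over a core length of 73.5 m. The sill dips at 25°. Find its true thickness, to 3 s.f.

66.6 m

True thickness t = h · cos(dip) = 73.5 × cos 25°
t = 73.5 × 0.9063 = 66.614 m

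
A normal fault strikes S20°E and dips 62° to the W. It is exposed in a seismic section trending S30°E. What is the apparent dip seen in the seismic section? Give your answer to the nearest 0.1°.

The section lies 10° from the strike.
tan(apparent dip) = tan 62° · sin 10° = 0.3266
α = arctan(0.3266) = 18.09°

18.1°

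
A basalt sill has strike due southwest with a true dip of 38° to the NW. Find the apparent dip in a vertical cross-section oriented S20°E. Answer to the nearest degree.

35°

Angle between strike (due southwest) and section (S20°E): β = 65°.
tan α = tan 38° × sin 65° = 0.7813 × 0.9063 = 0.7081
α = arctan(0.7081) = 35.30°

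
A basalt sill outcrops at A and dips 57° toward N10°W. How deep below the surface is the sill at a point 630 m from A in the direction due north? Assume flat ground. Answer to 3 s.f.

955 m

The hole lies 10° from the dip direction, so the down-dip offset is 630 × cos 10° = 620.43 m.
Depth = down-dip offset × tan(dip) = 620.43 × tan 57° = 620.43 × 1.5399
Depth = 955.38 m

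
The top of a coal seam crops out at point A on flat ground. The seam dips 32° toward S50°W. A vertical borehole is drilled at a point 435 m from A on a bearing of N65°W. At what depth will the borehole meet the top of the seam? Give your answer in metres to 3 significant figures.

The hole lies 65° from the dip direction, so the down-dip offset is 435 × cos 65° = 183.84 m.
Depth = down-dip offset × tan(dip) = 183.84 × tan 32° = 183.84 × 0.6249
Depth = 114.88 m

115 m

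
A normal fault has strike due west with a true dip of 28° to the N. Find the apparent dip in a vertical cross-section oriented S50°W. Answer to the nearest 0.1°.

Angle between strike (due west) and section (S50°W): β = 40°.
tan(apparent dip) = tan 28° · sin 40° = 0.3418
α = arctan(0.3418) = 18.87°

18.9°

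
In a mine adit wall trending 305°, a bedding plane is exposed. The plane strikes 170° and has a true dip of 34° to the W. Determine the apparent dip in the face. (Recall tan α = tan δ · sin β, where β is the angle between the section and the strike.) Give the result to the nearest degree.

Angle between strike (170°) and section (305°): β = 45°.
tan α = tan 34° × sin 45° = 0.6745 × 0.7071 = 0.4769
apparent dip = arctan 0.4769 = 25.50°

25°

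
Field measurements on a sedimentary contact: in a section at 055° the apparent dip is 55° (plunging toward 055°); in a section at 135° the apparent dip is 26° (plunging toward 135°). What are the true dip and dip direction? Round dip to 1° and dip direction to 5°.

Each apparent-dip line lies in the plane. As unit vectors (x east, y north, z up), v₁ plunges 55°→055° and v₂ plunges 26°→135°.
Cross product v₁ × v₂ gives the pole to the plane: n ∝ (0.665, 0.315, 0.508).
Dip δ = arctan(|n_h|/n_z) = arctan(0.736/0.508) = 55.4°.
The horizontal component of n points toward azimuth atan2(n_x, n_y) = 65°, the dip direction.

true dip 55°, dip direction 065°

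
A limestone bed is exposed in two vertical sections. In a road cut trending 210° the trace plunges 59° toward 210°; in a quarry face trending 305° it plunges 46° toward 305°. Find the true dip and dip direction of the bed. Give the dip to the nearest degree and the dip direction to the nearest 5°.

true dip 64°, dip direction 245°

Represent each trace as a vector plunging at its apparent dip toward its trend (east-north-up frame): v₁ = (-0.258, -0.446, -0.857), v₂ = (-0.569, 0.398, -0.719).
The plane normal is n = v₁ × v₂ ∝ (-0.662, -0.303, 0.356).
Dip δ = arctan(|n_h|/n_z) = arctan(0.728/0.356) = 63.9°.
Dip direction = atan2(-0.662, -0.303) = 245° (azimuth of n's horizontal projection).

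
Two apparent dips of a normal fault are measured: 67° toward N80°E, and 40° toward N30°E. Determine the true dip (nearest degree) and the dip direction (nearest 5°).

The two traces are lines in the plane: v₁ = (sin 80°·cos 67°, cos 80°·cos 67°, −sin 67°), v₂ = (sin 30°·cos 40°, cos 30°·cos 40°, −sin 40°).
n = v₁ × v₂ = (0.567, -0.105, 0.229) (taken with n_z > 0).
tan δ = √(n_x²+n_y²)/n_z = 0.577/0.229, so δ = 68.3°.
The horizontal component of n points toward azimuth atan2(n_x, n_y) = 101°, the dip direction.

true dip 68°, dip direction 100°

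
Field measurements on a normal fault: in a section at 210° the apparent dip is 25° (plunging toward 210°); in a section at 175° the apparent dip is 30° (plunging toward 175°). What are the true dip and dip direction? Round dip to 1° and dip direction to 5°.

true dip 30°, dip direction 175°

Represent each trace as a vector plunging at its apparent dip toward its trend (east-north-up frame): v₁ = (-0.453, -0.785, -0.423), v₂ = (0.075, -0.863, -0.500).
The plane normal is n = v₁ × v₂ ∝ (0.028, -0.258, 0.450).
True dip = arccos(n_z / |n|) = arccos(0.8660) = 30.0°.
Dip direction = azimuth of (n_x, n_y) = atan2(0.028, -0.258) = 174°.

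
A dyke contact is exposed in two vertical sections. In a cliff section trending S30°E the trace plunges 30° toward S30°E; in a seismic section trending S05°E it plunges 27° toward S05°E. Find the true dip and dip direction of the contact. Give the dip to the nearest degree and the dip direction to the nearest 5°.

true dip 30°, dip direction 145°

The two traces are lines in the plane: v₁ = (sin 150°·cos 30°, cos 150°·cos 30°, −sin 30°), v₂ = (sin 175°·cos 27°, cos 175°·cos 27°, −sin 27°).
n = v₁ × v₂ = (0.103, -0.158, 0.326) (taken with n_z > 0).
True dip = arccos(n_z / |n|) = arccos(0.8657) = 30.0°.
Dip direction = azimuth of (n_x, n_y) = atan2(0.103, -0.158) = 147°.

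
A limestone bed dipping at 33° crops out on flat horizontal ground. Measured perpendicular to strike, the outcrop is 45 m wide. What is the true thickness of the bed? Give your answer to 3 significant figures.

24.5 m

True thickness t = w · sin(dip) = 45 × sin 33°
t = 45 × 0.5446 = 24.509 m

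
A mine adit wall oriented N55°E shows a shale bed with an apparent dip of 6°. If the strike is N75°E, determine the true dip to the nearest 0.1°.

The section is 20° from the strike.
tan δ = tan α / sin β = tan 6° / sin 20° = 0.1051 / 0.3420 = 0.3073
true dip = arctan 0.3073 = 17.08°

17.1°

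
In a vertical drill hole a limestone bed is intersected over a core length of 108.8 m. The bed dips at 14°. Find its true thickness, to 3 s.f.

True thickness t = h · cos(dip) = 108.8 × cos 14°
t = 108.8 × 0.9703 = 105.568 m

106 m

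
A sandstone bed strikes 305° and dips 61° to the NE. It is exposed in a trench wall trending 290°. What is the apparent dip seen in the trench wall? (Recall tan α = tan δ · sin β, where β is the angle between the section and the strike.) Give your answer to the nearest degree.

The strike is 305° and the section trends 290°; the acute angle between them is β = 15°.
tan α = tan 61° × sin 15° = 1.8040 × 0.2588 = 0.4669
apparent dip = arctan 0.4669 = 25.03°

25°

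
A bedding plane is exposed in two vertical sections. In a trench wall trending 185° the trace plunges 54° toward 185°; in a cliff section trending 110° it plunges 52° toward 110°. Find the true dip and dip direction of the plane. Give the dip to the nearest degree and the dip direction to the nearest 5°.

The two traces are lines in the plane: v₁ = (sin 185°·cos 54°, cos 185°·cos 54°, −sin 54°), v₂ = (sin 110°·cos 52°, cos 110°·cos 52°, −sin 52°).
Cross product v₁ × v₂ gives the pole to the plane: n ∝ (0.291, -0.508, 0.350).
True dip = arccos(n_z / |n|) = arccos(0.5124) = 59.2°.
Dip direction = azimuth of (n_x, n_y) = atan2(0.291, -0.508) = 150°.

true dip 59°, dip direction 150°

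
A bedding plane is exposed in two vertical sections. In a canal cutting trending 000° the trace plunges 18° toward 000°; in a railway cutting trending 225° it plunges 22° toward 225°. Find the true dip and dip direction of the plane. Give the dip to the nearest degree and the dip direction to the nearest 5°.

true dip 44°, dip direction 290°

Represent each trace as a vector plunging at its apparent dip toward its trend (east-north-up frame): v₁ = (0.000, 0.951, -0.309), v₂ = (-0.656, -0.656, -0.375).
The plane normal is n = v₁ × v₂ ∝ (-0.559, 0.203, 0.624).
tan δ = √(n_x²+n_y²)/n_z = 0.594/0.624, so δ = 43.6°.
Dip direction = atan2(-0.559, 0.203) = 290° (azimuth of n's horizontal projection).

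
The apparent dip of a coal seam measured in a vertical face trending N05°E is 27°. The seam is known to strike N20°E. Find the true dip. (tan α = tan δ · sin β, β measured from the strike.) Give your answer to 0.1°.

63.1°

β = acute angle between strike N20°E and section N05°E = 15°.
tan δ = tan α / sin β = tan 27° / sin 15° = 0.5095 / 0.2588 = 1.9687
true dip = arctan 1.9687 = 63.07°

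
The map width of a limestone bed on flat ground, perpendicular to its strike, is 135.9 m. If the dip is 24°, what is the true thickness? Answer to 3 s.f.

55.3 m

True thickness t = w · sin(dip) = 135.9 × sin 24°
t = 135.9 × 0.4067 = 55.276 m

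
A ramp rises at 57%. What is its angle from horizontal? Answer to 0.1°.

tan θ = 57/100 = 0.5700
θ = arctan(0.5700) = 29.68°

29.7°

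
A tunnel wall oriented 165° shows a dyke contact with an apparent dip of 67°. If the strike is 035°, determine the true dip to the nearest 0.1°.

β = acute angle between strike 035° and section 165° = 50°.
tan δ = tan α / sin β = tan 67° / sin 50° = 2.3559 / 0.7660 = 3.0753
true dip = arctan 3.0753 = 71.99°

72.0°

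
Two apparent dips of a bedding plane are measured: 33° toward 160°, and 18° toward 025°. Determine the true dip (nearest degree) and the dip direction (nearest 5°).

true dip 52°, dip direction 100°

The two traces are lines in the plane: v₁ = (sin 160°·cos 33°, cos 160°·cos 33°, −sin 33°), v₂ = (sin 25°·cos 18°, cos 25°·cos 18°, −sin 18°).
The plane normal is n = v₁ × v₂ ∝ (0.713, -0.130, 0.564).
Dip δ = arctan(|n_h|/n_z) = arctan(0.725/0.564) = 52.1°.
The horizontal component of n points toward azimuth atan2(n_x, n_y) = 100°, the dip direction.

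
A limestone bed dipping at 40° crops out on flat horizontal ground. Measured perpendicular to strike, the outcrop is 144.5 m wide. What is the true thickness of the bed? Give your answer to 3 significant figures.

True thickness t = w · sin(dip) = 144.5 × sin 40°
t = 144.5 × 0.6428 = 92.883 m

92.9 m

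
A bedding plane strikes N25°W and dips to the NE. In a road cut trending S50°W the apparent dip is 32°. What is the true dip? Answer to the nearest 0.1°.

β = acute angle between strike N25°W and section S50°W = 75°.
tan δ = tan α / sin β = tan 32° / sin 75° = 0.6249 / 0.9659 = 0.6469
δ = arctan(0.6469) = 32.90°

32.9°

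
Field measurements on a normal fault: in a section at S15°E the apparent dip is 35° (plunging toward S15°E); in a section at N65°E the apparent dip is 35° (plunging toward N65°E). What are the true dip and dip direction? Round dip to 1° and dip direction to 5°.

The two traces are lines in the plane: v₁ = (sin 165°·cos 35°, cos 165°·cos 35°, −sin 35°), v₂ = (sin 65°·cos 35°, cos 65°·cos 35°, −sin 35°).
The plane normal is n = v₁ × v₂ ∝ (0.652, -0.304, 0.661).
True dip = arccos(n_z / |n|) = arccos(0.6763) = 47.4°.
Dip direction = atan2(0.652, -0.304) = 115° (azimuth of n's horizontal projection).

true dip 47°, dip direction 115°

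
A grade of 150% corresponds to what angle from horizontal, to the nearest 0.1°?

tan θ = 150/100 = 1.5000
θ = arctan(1.5000) = 56.31°

56.3°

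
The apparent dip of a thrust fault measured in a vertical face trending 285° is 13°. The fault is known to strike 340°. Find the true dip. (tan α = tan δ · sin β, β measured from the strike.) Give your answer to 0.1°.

The section is 55° from the strike.
tan(true dip) = tan 13° / sin 55° = 0.2818
δ = arctan(0.2818) = 15.74°

15.7°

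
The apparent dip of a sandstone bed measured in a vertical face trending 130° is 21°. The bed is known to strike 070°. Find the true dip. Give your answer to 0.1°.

The section is 60° from the strike.
tan δ = tan α / sin β = tan 21° / sin 60° = 0.3839 / 0.8660 = 0.4432
true dip = arctan 0.4432 = 23.91°

23.9°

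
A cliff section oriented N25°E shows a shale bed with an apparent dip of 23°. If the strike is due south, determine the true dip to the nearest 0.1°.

45.1°

β = acute angle between strike due south and section N25°E = 25°.
tan(true dip) = tan 23° / sin 25° = 1.0044
true dip = arctan 1.0044 = 45.13°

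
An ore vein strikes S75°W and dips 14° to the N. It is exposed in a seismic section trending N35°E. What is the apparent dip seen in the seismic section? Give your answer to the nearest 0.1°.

9.1°

The strike is S75°W and the section trends N35°E; the acute angle between them is β = 40°.
tan(apparent dip) = tan 14° · sin 40° = 0.1603
α = arctan(0.1603) = 9.11°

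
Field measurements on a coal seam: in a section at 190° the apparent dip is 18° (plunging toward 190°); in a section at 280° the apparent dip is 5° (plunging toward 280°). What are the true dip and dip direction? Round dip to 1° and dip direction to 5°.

Represent each trace as a vector plunging at its apparent dip toward its trend (east-north-up frame): v₁ = (-0.165, -0.937, -0.309), v₂ = (-0.981, 0.173, -0.087).
n = v₁ × v₂ = (-0.135, -0.289, 0.947) (taken with n_z > 0).
True dip = arccos(n_z / |n|) = arccos(0.9478) = 18.6°.
Dip direction = azimuth of (n_x, n_y) = atan2(-0.135, -0.289) = 205°.

true dip 19°, dip direction 205°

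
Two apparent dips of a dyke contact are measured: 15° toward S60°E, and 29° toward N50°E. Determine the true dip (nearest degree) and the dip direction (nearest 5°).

true dip 29°, dip direction 060°

The two traces are lines in the plane: v₁ = (sin 120°·cos 15°, cos 120°·cos 15°, −sin 15°), v₂ = (sin 50°·cos 29°, cos 50°·cos 29°, −sin 29°).
Cross product v₁ × v₂ gives the pole to the plane: n ∝ (0.380, 0.232, 0.794).
Dip δ = arctan(|n_h|/n_z) = arctan(0.445/0.794) = 29.3°.
Dip direction = atan2(0.380, 0.232) = 59° (azimuth of n's horizontal projection).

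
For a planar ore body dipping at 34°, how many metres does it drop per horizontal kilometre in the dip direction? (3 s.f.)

675 m

drop per km = 1000 × tan 34° = 1000 × 0.6745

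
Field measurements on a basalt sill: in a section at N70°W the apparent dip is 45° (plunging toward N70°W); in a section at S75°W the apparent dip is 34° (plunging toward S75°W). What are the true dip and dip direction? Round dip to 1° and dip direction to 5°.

Represent each trace as a vector plunging at its apparent dip toward its trend (east-north-up frame): v₁ = (-0.664, 0.242, -0.707), v₂ = (-0.801, -0.215, -0.559).
Cross product v₁ × v₂ gives the pole to the plane: n ∝ (-0.287, 0.195, 0.336).
Dip δ = arctan(|n_h|/n_z) = arctan(0.347/0.336) = 45.9°.
Dip direction = azimuth of (n_x, n_y) = atan2(-0.287, 0.195) = 304°.

true dip 46°, dip direction 305°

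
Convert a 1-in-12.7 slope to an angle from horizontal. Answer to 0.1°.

4.5°

tan θ = 1/12.7 = 0.0787
θ = arctan(0.0787) = 4.50°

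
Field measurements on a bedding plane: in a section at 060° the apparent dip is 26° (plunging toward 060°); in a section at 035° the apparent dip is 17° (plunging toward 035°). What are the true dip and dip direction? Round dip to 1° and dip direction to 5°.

true dip 30°, dip direction 095°

The two traces are lines in the plane: v₁ = (sin 60°·cos 26°, cos 60°·cos 26°, −sin 26°), v₂ = (sin 35°·cos 17°, cos 35°·cos 17°, −sin 17°).
n = v₁ × v₂ = (0.212, -0.013, 0.363) (taken with n_z > 0).
tan δ = √(n_x²+n_y²)/n_z = 0.212/0.363, so δ = 30.3°.
The horizontal component of n points toward azimuth atan2(n_x, n_y) = 93°, the dip direction.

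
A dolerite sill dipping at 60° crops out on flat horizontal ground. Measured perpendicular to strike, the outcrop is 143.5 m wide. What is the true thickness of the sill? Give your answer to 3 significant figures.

124 m

True thickness t = w · sin(dip) = 143.5 × sin 60°
t = 143.5 × 0.8660 = 124.275 m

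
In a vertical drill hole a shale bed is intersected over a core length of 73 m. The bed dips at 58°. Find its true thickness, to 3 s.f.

True thickness t = h · cos(dip) = 73 × cos 58°
t = 73 × 0.5299 = 38.684 m

38.7 m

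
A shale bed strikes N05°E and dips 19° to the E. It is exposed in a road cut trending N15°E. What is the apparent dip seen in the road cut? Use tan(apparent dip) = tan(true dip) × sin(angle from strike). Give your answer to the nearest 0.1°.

The strike is N05°E and the section trends N15°E; the acute angle between them is β = 10°.
tan α = tan 19° × sin 10° = 0.3443 × 0.1736 = 0.0598
α = arctan(0.0598) = 3.42°

3.4°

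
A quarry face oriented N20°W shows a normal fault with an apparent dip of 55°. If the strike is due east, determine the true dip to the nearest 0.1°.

β = acute angle between strike due east and section N20°W = 70°.
tan(true dip) = tan 55° / sin 70° = 1.5198
true dip = arctan 1.5198 = 56.66°

56.7°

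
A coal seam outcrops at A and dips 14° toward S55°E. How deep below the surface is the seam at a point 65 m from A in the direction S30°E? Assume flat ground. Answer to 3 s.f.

The hole lies 25° from the dip direction, so the down-dip offset is 65 × cos 25° = 58.91 m.
Depth = down-dip offset × tan(dip) = 58.91 × tan 14° = 58.91 × 0.2493
Depth = 14.69 m

14.7 m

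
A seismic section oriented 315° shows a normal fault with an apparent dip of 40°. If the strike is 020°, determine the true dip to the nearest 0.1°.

β = acute angle between strike 020° and section 315° = 65°.
tan(true dip) = tan 40° / sin 65° = 0.9258
δ = arctan(0.9258) = 42.79°

42.8°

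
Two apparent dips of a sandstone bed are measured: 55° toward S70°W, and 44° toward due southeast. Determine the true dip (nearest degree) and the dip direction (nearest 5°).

The two traces are lines in the plane: v₁ = (sin 250°·cos 55°, cos 250°·cos 55°, −sin 55°), v₂ = (sin 135°·cos 44°, cos 135°·cos 44°, −sin 44°).
n = v₁ × v₂ = (-0.280, -0.791, 0.374) (taken with n_z > 0).
True dip = arccos(n_z / |n|) = arccos(0.4070) = 66.0°.
Dip direction = azimuth of (n_x, n_y) = atan2(-0.280, -0.791) = 200°.

true dip 66°, dip direction 200°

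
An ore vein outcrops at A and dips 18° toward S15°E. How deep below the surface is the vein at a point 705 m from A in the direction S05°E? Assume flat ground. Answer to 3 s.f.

The hole lies 10° from the dip direction, so the down-dip offset is 705 × cos 10° = 694.29 m.
Depth = down-dip offset × tan(dip) = 694.29 × tan 18° = 694.29 × 0.3249
Depth = 225.59 m

226 m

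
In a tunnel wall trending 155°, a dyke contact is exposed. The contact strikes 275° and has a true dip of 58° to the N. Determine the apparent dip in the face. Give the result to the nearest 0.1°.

Angle between strike (275°) and section (155°): β = 60°.
tan(apparent dip) = tan 58° · sin 60° = 1.3859
α = arctan(1.3859) = 54.19°

54.2°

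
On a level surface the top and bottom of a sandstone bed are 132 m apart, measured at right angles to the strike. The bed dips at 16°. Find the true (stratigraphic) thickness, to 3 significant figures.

36.4 m

True thickness t = w · sin(dip) = 132 × sin 16°
t = 132 × 0.2756 = 36.384 m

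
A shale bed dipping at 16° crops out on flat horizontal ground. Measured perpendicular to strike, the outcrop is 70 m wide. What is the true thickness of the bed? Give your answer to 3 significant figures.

True thickness t = w · sin(dip) = 70 × sin 16°
t = 70 × 0.2756 = 19.295 m

19.3 m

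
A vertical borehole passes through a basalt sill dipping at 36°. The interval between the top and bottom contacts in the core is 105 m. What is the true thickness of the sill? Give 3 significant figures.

84.9 m

True thickness t = h · cos(dip) = 105 × cos 36°
t = 105 × 0.8090 = 84.947 m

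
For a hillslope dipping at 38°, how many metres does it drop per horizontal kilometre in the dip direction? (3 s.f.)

781 m

drop per km = 1000 × tan 38° = 1000 × 0.7813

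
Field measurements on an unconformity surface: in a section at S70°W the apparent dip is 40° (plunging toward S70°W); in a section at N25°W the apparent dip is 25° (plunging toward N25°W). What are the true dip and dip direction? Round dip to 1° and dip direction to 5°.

Each apparent-dip line lies in the plane. As unit vectors (x east, y north, z up), v₁ plunges 40°→S70°W and v₂ plunges 25°→N25°W.
The plane normal is n = v₁ × v₂ ∝ (-0.639, 0.058, 0.692).
tan δ = √(n_x²+n_y²)/n_z = 0.641/0.692, so δ = 42.8°.
The horizontal component of n points toward azimuth atan2(n_x, n_y) = 275°, the dip direction.

true dip 43°, dip direction 275°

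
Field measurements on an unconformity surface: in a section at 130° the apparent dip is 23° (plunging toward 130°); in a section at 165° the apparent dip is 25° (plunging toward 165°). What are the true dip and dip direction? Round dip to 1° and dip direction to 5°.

Each apparent-dip line lies in the plane. As unit vectors (x east, y north, z up), v₁ plunges 23°→130° and v₂ plunges 25°→165°.
The plane normal is n = v₁ × v₂ ∝ (0.092, -0.206, 0.479).
Dip δ = arctan(|n_h|/n_z) = arctan(0.226/0.479) = 25.3°.
Dip direction = azimuth of (n_x, n_y) = atan2(0.092, -0.206) = 156°.

true dip 25°, dip direction 155°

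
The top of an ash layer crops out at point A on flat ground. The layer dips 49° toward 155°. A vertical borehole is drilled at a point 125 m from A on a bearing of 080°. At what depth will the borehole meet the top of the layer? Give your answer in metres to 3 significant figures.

The hole lies 75° from the dip direction, so the down-dip offset is 125 × cos 75° = 32.35 m.
Depth = down-dip offset × tan(dip) = 32.35 × tan 49° = 32.35 × 1.1504
Depth = 37.22 m

37.2 m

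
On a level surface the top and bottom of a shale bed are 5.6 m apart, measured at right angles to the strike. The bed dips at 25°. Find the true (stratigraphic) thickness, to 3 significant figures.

2.37 m

True thickness t = w · sin(dip) = 5.6 × sin 25°
t = 5.6 × 0.4226 = 2.367 m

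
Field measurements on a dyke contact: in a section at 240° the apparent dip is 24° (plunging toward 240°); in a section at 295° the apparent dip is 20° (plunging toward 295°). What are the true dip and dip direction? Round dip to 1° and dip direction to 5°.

Represent each trace as a vector plunging at its apparent dip toward its trend (east-north-up frame): v₁ = (-0.791, -0.457, -0.407), v₂ = (-0.852, 0.397, -0.342).
n = v₁ × v₂ = (-0.318, -0.076, 0.703) (taken with n_z > 0).
True dip = arccos(n_z / |n|) = arccos(0.9069) = 24.9°.
The horizontal component of n points toward azimuth atan2(n_x, n_y) = 257°, the dip direction.

true dip 25°, dip direction 255°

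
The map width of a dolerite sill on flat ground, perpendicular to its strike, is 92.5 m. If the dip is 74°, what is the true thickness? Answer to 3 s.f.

88.9 m

True thickness t = w · sin(dip) = 92.5 × sin 74°
t = 92.5 × 0.9613 = 88.917 m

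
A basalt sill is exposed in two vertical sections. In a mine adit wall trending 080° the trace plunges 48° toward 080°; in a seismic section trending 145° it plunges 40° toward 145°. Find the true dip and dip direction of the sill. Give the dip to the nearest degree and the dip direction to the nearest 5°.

Represent each trace as a vector plunging at its apparent dip toward its trend (east-north-up frame): v₁ = (0.659, 0.116, -0.743), v₂ = (0.439, -0.628, -0.643).
n = v₁ × v₂ = (0.541, -0.097, 0.465) (taken with n_z > 0).
True dip = arccos(n_z / |n|) = arccos(0.6455) = 49.8°.
Dip direction = azimuth of (n_x, n_y) = atan2(0.541, -0.097) = 100°.

true dip 50°, dip direction 100°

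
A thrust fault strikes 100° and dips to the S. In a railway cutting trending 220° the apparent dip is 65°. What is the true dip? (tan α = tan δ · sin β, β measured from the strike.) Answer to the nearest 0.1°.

The section is 60° from the strike.
tan(true dip) = tan 65° / sin 60° = 2.4763
true dip = arctan 2.4763 = 68.01°

68.0°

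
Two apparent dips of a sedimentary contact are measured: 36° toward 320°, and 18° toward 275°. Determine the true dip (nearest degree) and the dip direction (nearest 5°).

true dip 38°, dip direction 340°

The two traces are lines in the plane: v₁ = (sin 320°·cos 36°, cos 320°·cos 36°, −sin 36°), v₂ = (sin 275°·cos 18°, cos 275°·cos 18°, −sin 18°).
The plane normal is n = v₁ × v₂ ∝ (-0.143, 0.396, 0.544).
True dip = arccos(n_z / |n|) = arccos(0.7908) = 37.7°.
Dip direction = atan2(-0.143, 0.396) = 340° (azimuth of n's horizontal projection).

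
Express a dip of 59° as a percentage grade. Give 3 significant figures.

grade % = 100 × tan 59° = 100 × 1.6643

166%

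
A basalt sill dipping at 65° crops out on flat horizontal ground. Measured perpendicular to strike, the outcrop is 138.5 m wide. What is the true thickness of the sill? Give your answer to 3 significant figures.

True thickness t = w · sin(dip) = 138.5 × sin 65°
t = 138.5 × 0.9063 = 125.524 m

126 m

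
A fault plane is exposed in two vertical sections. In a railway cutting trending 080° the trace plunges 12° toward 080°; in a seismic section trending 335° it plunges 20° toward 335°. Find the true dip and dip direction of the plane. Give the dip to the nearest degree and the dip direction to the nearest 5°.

Represent each trace as a vector plunging at its apparent dip toward its trend (east-north-up frame): v₁ = (0.963, 0.170, -0.208), v₂ = (-0.397, 0.852, -0.342).
Cross product v₁ × v₂ gives the pole to the plane: n ∝ (0.119, 0.412, 0.888).
True dip = arccos(n_z / |n|) = arccos(0.9005) = 25.8°.
Dip direction = azimuth of (n_x, n_y) = atan2(0.119, 0.412) = 16°.

true dip 26°, dip direction 015°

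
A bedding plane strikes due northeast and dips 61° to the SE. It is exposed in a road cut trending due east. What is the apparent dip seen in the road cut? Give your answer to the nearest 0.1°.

The strike is due northeast and the section trends due east; the acute angle between them is β = 45°.
tan(apparent dip) = tan 61° · sin 45° = 1.2757
apparent dip = arctan 1.2757 = 51.91°

51.9°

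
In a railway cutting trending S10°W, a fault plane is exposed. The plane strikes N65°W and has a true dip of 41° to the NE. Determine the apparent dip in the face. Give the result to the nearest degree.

40°

Angle between strike (N65°W) and section (S10°W): β = 75°.
tan α = tan 41° × sin 75° = 0.8693 × 0.9659 = 0.8397
α = arctan(0.8397) = 40.02°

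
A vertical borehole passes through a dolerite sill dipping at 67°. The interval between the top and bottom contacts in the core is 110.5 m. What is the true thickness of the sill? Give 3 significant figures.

True thickness t = h · cos(dip) = 110.5 × cos 67°
t = 110.5 × 0.3907 = 43.176 m

43.2 m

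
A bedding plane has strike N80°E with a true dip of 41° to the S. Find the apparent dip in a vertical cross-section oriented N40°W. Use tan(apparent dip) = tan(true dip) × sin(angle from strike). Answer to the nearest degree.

Angle between strike (N80°E) and section (N40°W): β = 60°.
tan(apparent dip) = tan 41° · sin 60° = 0.7528
apparent dip = arctan 0.7528 = 36.97°

37°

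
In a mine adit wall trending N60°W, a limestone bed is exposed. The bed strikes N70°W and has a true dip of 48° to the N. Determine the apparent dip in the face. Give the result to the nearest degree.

The section lies 10° from the strike.
tan α = tan 48° × sin 10° = 1.1106 × 0.1736 = 0.1929
apparent dip = arctan 0.1929 = 10.92°

11°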